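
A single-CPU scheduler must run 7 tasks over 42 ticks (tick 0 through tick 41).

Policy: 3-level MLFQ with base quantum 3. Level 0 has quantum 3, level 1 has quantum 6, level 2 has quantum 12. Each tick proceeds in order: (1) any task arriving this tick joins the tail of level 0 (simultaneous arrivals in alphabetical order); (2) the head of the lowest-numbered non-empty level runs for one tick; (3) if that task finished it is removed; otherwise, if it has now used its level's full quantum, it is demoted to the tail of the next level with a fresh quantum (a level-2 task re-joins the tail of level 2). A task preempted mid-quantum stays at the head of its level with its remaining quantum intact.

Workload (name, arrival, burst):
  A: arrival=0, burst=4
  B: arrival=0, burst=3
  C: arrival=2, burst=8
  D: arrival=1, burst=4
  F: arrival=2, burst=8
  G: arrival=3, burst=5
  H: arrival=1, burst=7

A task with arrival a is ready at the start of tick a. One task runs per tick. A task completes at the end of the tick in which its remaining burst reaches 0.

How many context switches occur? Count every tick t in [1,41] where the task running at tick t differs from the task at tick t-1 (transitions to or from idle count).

t=0: L0/L1/L2 = AB/-/- → run A
t=1: L0/L1/L2 = ABDH/-/- → run A
t=2: L0/L1/L2 = ABDHCF/-/- → run A
t=3: L0/L1/L2 = BDHCFG/A/- → run B
t=4: L0/L1/L2 = BDHCFG/A/- → run B
t=5: L0/L1/L2 = BDHCFG/A/- → run B
t=6: L0/L1/L2 = DHCFG/A/- → run D
t=7: L0/L1/L2 = DHCFG/A/- → run D
t=8: L0/L1/L2 = DHCFG/A/- → run D
t=9: L0/L1/L2 = HCFG/AD/- → run H
t=10: L0/L1/L2 = HCFG/AD/- → run H
t=11: L0/L1/L2 = HCFG/AD/- → run H
t=12: L0/L1/L2 = CFG/ADH/- → run C
t=13: L0/L1/L2 = CFG/ADH/- → run C
t=14: L0/L1/L2 = CFG/ADH/- → run C
t=15: L0/L1/L2 = FG/ADHC/- → run F
t=16: L0/L1/L2 = FG/ADHC/- → run F
t=17: L0/L1/L2 = FG/ADHC/- → run F
t=18: L0/L1/L2 = G/ADHCF/- → run G
t=19: L0/L1/L2 = G/ADHCF/- → run G
t=20: L0/L1/L2 = G/ADHCF/- → run G
t=21: L0/L1/L2 = -/ADHCFG/- → run A
t=22: L0/L1/L2 = -/DHCFG/- → run D
t=23: L0/L1/L2 = -/HCFG/- → run H
t=24: L0/L1/L2 = -/HCFG/- → run H
t=25: L0/L1/L2 = -/HCFG/- → run H
t=26: L0/L1/L2 = -/HCFG/- → run H
t=27: L0/L1/L2 = -/CFG/- → run C
t=28: L0/L1/L2 = -/CFG/- → run C
t=29: L0/L1/L2 = -/CFG/- → run C
t=30: L0/L1/L2 = -/CFG/- → run C
t=31: L0/L1/L2 = -/CFG/- → run C
t=32: L0/L1/L2 = -/FG/- → run F
t=33: L0/L1/L2 = -/FG/- → run F
t=34: L0/L1/L2 = -/FG/- → run F
t=35: L0/L1/L2 = -/FG/- → run F
t=36: L0/L1/L2 = -/FG/- → run F
t=37: L0/L1/L2 = -/G/- → run G
t=38: L0/L1/L2 = -/G/- → run G
t=39: (idle)
t=40: (idle)
t=41: (idle)

context switches = 13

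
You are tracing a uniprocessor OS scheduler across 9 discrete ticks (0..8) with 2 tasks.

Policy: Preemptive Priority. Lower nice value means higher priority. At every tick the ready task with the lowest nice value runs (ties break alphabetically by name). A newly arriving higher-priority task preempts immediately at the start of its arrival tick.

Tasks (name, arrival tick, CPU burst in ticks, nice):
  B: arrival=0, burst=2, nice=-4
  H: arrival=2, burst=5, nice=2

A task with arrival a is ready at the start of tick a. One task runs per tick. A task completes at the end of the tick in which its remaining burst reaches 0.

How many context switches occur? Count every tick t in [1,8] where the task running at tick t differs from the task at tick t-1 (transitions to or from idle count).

t=0: ready={B} → run B
t=1: ready={B} → run B
t=2: ready={H} → run H
t=3: ready={H} → run H
t=4: ready={H} → run H
t=5: ready={H} → run H
t=6: ready={H} → run H
t=7: (idle)
t=8: (idle)

context switches = 2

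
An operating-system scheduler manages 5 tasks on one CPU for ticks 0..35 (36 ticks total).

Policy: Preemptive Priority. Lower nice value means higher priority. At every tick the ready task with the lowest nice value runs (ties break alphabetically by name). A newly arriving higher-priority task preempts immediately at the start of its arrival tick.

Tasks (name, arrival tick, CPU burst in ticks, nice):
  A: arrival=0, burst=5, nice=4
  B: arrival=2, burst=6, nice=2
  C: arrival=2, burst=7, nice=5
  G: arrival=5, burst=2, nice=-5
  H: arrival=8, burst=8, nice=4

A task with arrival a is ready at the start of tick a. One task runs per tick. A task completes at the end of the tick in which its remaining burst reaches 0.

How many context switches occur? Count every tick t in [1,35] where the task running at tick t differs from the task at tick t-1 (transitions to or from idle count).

t=0: ready={A} → run A
t=1: ready={A} → run A
t=2: ready={A,B,C} → run B
t=3: ready={A,B,C} → run B
t=4: ready={A,B,C} → run B
t=5: ready={A,B,C,G} → run G
t=6: ready={A,B,C,G} → run G
t=7: ready={A,B,C} → run B
t=8: ready={A,B,C,H} → run B
t=9: ready={A,B,C,H} → run B
t=10: ready={A,C,H} → run A
t=11: ready={A,C,H} → run A
t=12: ready={A,C,H} → run A
t=13: ready={C,H} → run H
t=14: ready={C,H} → run H
t=15: ready={C,H} → run H
t=16: ready={C,H} → run H
t=17: ready={C,H} → run H
t=18: ready={C,H} → run H
t=19: ready={C,H} → run H
t=20: ready={C,H} → run H
t=21: ready={C} → run C
t=22: ready={C} → run C
t=23: ready={C} → run C
t=24: ready={C} → run C
t=25: ready={C} → run C
t=26: ready={C} → run C
t=27: ready={C} → run C
t=28: (idle)
t=29: (idle)
t=30: (idle)
t=31: (idle)
t=32: (idle)
t=33: (idle)
t=34: (idle)
t=35: (idle)

context switches = 7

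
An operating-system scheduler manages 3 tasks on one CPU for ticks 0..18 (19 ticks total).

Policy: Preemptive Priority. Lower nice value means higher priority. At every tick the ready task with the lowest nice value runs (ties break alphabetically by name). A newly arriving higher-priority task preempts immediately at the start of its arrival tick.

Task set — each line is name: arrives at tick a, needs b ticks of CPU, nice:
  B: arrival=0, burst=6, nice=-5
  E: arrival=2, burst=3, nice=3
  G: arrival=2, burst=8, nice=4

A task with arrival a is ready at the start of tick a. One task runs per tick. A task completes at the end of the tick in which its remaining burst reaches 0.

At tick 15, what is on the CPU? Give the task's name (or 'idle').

t=0: ready={B} → run B
t=1: ready={B} → run B
t=2: ready={B,E,G} → run B
t=3: ready={B,E,G} → run B
t=4: ready={B,E,G} → run B
t=5: ready={B,E,G} → run B
t=6: ready={E,G} → run E
t=7: ready={E,G} → run E
t=8: ready={E,G} → run E
t=9: ready={G} → run G
t=10: ready={G} → run G
t=11: ready={G} → run G
t=12: ready={G} → run G
t=13: ready={G} → run G
t=14: ready={G} → run G
t=15: ready={G} → run G
t=16: ready={G} → run G
t=17: (idle)
t=18: (idle)

running at tick 15 = G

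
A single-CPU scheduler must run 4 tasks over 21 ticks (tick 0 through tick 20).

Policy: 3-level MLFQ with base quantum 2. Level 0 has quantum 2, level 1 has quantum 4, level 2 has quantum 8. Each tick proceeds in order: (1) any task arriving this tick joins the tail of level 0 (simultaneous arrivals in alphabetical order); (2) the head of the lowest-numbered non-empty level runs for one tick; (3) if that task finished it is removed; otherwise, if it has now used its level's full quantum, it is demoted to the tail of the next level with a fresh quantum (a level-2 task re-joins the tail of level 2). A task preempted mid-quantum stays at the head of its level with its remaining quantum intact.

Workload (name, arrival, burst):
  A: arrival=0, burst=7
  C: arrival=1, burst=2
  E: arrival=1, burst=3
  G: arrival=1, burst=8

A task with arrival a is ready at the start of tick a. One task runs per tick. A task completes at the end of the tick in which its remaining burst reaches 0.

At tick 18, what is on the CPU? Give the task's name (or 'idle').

t=0: L0/L1/L2 = A/-/- → run A
t=1: L0/L1/L2 = ACEG/-/- → run A
t=2: L0/L1/L2 = CEG/A/- → run C
t=3: L0/L1/L2 = CEG/A/- → run C
t=4: L0/L1/L2 = EG/A/- → run E
t=5: L0/L1/L2 = EG/A/- → run E
t=6: L0/L1/L2 = G/AE/- → run G
t=7: L0/L1/L2 = G/AE/- → run G
t=8: L0/L1/L2 = -/AEG/- → run A
t=9: L0/L1/L2 = -/AEG/- → run A
t=10: L0/L1/L2 = -/AEG/- → run A
t=11: L0/L1/L2 = -/AEG/- → run A
t=12: L0/L1/L2 = -/EG/A → run E
t=13: L0/L1/L2 = -/G/A → run G
t=14: L0/L1/L2 = -/G/A → run G
t=15: L0/L1/L2 = -/G/A → run G
t=16: L0/L1/L2 = -/G/A → run G
t=17: L0/L1/L2 = -/-/AG → run A
t=18: L0/L1/L2 = -/-/G → run G
t=19: L0/L1/L2 = -/-/G → run G
t=20: (idle)

running at tick 18 = G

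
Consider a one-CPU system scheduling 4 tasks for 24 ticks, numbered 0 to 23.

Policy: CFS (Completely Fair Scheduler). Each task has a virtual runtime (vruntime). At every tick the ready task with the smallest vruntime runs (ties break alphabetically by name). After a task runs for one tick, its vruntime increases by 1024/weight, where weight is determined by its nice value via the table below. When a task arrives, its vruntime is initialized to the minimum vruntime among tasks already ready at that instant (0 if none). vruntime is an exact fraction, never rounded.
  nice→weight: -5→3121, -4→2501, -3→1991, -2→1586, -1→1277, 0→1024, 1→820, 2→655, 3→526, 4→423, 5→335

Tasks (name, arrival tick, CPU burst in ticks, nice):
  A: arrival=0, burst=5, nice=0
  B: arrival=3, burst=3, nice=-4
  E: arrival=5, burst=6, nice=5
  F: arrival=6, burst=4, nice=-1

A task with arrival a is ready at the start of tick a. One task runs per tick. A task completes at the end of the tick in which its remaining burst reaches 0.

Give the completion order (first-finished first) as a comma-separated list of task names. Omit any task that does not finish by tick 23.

completion order = B, A, F, E

t=0: vr[A=0] → run A
t=1: vr[A=1] → run A
t=2: vr[A=2] → run A
t=3: vr[A=3 B=3] → run A
t=4: vr[A=4 B=3] → run B
t=5: vr[A=4 B=8527/2501 E=8527/2501] → run B
t=6: vr[A=4 B=9551/2501 E=8527/2501 F=8527/2501] → run E
t=7: vr[A=4 B=9551/2501 E=5417569/837835 F=8527/2501] → run F
t=8: vr[A=4 B=9551/2501 E=5417569/837835 F=13450003/3193777] → run B
t=9: vr[A=4 E=5417569/837835 F=13450003/3193777] → run A
t=10: vr[E=5417569/837835 F=13450003/3193777] → run F
t=11: vr[E=5417569/837835 F=16011027/3193777] → run F
t=12: vr[E=5417569/837835 F=18572051/3193777] → run F
t=13: vr[E=5417569/837835] → run E
t=14: vr[E=7978593/837835] → run E
t=15: vr[E=10539617/837835] → run E
t=16: vr[E=13100641/837835] → run E
t=17: vr[E=3132333/167567] → run E
t=18: (idle)
t=19: (idle)
t=20: (idle)
t=21: (idle)
t=22: (idle)
t=23: (idle)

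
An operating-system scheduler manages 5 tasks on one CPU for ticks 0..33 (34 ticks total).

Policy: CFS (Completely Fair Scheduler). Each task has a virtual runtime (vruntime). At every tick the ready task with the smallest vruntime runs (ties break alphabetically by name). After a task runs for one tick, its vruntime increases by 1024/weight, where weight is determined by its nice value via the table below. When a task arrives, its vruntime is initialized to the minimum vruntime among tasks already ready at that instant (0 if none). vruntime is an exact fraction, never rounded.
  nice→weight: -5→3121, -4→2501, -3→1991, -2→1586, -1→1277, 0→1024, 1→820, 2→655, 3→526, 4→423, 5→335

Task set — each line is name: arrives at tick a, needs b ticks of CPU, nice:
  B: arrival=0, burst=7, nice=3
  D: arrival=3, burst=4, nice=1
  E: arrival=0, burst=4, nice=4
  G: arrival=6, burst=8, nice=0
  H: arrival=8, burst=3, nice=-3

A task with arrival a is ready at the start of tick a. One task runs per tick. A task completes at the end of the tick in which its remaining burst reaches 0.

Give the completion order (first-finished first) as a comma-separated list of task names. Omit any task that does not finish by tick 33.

t=0: vr[B=0 E=0] → run B
t=1: vr[B=512/263 E=0] → run E
t=2: vr[B=512/263 E=1024/423] → run B
t=3: vr[B=1024/263 D=1024/423 E=1024/423] → run D
t=4: vr[B=1024/263 D=318208/86715 E=1024/423] → run E
t=5: vr[B=1024/263 D=318208/86715 E=2048/423] → run D
t=6: vr[B=1024/263 D=426496/86715 E=2048/423 G=1024/263] → run B
t=7: vr[B=1536/263 D=426496/86715 E=2048/423 G=1024/263] → run G
t=8: vr[B=1536/263 D=426496/86715 E=2048/423 G=1287/263 H=2048/423] → run E
t=9: vr[B=1536/263 D=426496/86715 E=1024/141 G=1287/263 H=2048/423] → run H
t=10: vr[B=1536/263 D=426496/86715 E=1024/141 G=1287/263 H=4510720/842193] → run G
t=11: vr[B=1536/263 D=426496/86715 E=1024/141 G=1550/263 H=4510720/842193] → run D
t=12: vr[B=1536/263 D=534784/86715 E=1024/141 G=1550/263 H=4510720/842193] → run H
t=13: vr[B=1536/263 D=534784/86715 E=1024/141 G=1550/263 H=4943872/842193] → run B
t=14: vr[B=2048/263 D=534784/86715 E=1024/141 G=1550/263 H=4943872/842193] → run H
t=15: vr[B=2048/263 D=534784/86715 E=1024/141 G=1550/263] → run G
t=16: vr[B=2048/263 D=534784/86715 E=1024/141 G=1813/263] → run D
t=17: vr[B=2048/263 E=1024/141 G=1813/263] → run G
t=18: vr[B=2048/263 E=1024/141 G=2076/263] → run E
t=19: vr[B=2048/263 G=2076/263] → run B
t=20: vr[B=2560/263 G=2076/263] → run G
t=21: vr[B=2560/263 G=2339/263] → run G
t=22: vr[B=2560/263 G=2602/263] → run B
t=23: vr[B=3072/263 G=2602/263] → run G
t=24: vr[B=3072/263 G=2865/263] → run G
t=25: vr[B=3072/263] → run B
t=26: (idle)
t=27: (idle)
t=28: (idle)
t=29: (idle)
t=30: (idle)
t=31: (idle)
t=32: (idle)
t=33: (idle)

completion order = H, D, E, G, B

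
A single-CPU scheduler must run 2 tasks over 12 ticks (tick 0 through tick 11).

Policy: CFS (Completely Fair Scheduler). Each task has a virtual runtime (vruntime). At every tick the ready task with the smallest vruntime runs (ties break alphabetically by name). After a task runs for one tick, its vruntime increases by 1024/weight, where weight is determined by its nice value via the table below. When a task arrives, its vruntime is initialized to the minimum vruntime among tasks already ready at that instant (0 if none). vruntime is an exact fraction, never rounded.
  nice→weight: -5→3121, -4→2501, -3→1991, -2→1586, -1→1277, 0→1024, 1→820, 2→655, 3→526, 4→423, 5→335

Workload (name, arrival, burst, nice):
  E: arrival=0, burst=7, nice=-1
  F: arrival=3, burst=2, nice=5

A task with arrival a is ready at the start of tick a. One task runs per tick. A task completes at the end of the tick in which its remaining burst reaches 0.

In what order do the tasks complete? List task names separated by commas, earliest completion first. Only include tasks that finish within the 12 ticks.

completion order = E, F

t=0: vr[E=0] → run E
t=1: vr[E=1024/1277] → run E
t=2: vr[E=2048/1277] → run E
t=3: vr[E=3072/1277 F=3072/1277] → run E
t=4: vr[E=4096/1277 F=3072/1277] → run F
t=5: vr[E=4096/1277 F=2336768/427795] → run E
t=6: vr[E=5120/1277 F=2336768/427795] → run E
t=7: vr[E=6144/1277 F=2336768/427795] → run E
t=8: vr[F=2336768/427795] → run F
t=9: (idle)
t=10: (idle)
t=11: (idle)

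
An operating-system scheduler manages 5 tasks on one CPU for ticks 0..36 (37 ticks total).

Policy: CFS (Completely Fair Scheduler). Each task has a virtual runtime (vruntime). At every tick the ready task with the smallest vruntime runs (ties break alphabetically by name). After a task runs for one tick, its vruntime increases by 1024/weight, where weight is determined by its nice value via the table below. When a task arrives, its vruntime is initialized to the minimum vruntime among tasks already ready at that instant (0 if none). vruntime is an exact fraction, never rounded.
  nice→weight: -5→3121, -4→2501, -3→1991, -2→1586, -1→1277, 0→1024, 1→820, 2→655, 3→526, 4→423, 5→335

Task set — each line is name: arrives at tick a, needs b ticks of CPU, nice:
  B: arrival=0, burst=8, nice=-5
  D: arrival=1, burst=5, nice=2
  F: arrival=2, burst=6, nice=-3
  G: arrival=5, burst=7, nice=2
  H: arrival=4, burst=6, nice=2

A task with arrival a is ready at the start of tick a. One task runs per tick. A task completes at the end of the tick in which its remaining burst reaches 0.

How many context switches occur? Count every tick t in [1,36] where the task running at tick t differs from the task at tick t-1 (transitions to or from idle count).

t=0: vr[B=0] → run B
t=1: vr[B=1024/3121 D=1024/3121] → run B
t=2: vr[B=2048/3121 D=1024/3121 F=1024/3121] → run D
t=3: vr[B=2048/3121 D=3866624/2044255 F=1024/3121] → run F
t=4: vr[B=2048/3121 D=3866624/2044255 F=5234688/6213911 H=2048/3121] → run B
t=5: vr[B=3072/3121 D=3866624/2044255 F=5234688/6213911 G=2048/3121 H=2048/3121] → run G
t=6: vr[B=3072/3121 D=3866624/2044255 F=5234688/6213911 G=4537344/2044255 H=2048/3121] → run H
t=7: vr[B=3072/3121 D=3866624/2044255 F=5234688/6213911 G=4537344/2044255 H=4537344/2044255] → run F
t=8: vr[B=3072/3121 D=3866624/2044255 F=8430592/6213911 G=4537344/2044255 H=4537344/2044255] → run B
t=9: vr[B=4096/3121 D=3866624/2044255 F=8430592/6213911 G=4537344/2044255 H=4537344/2044255] → run B
t=10: vr[B=5120/3121 D=3866624/2044255 F=8430592/6213911 G=4537344/2044255 H=4537344/2044255] → run F
t=11: vr[B=5120/3121 D=3866624/2044255 F=11626496/6213911 G=4537344/2044255 H=4537344/2044255] → run B
t=12: vr[B=6144/3121 D=3866624/2044255 F=11626496/6213911 G=4537344/2044255 H=4537344/2044255] → run F
t=13: vr[B=6144/3121 D=3866624/2044255 F=14822400/6213911 G=4537344/2044255 H=4537344/2044255] → run D
t=14: vr[B=6144/3121 D=7062528/2044255 F=14822400/6213911 G=4537344/2044255 H=4537344/2044255] → run B
t=15: vr[B=7168/3121 D=7062528/2044255 F=14822400/6213911 G=4537344/2044255 H=4537344/2044255] → run G
t=16: vr[B=7168/3121 D=7062528/2044255 F=14822400/6213911 G=7733248/2044255 H=4537344/2044255] → run H
t=17: vr[B=7168/3121 D=7062528/2044255 F=14822400/6213911 G=7733248/2044255 H=7733248/2044255] → run B
t=18: vr[D=7062528/2044255 F=14822400/6213911 G=7733248/2044255 H=7733248/2044255] → run F
t=19: vr[D=7062528/2044255 F=18018304/6213911 G=7733248/2044255 H=7733248/2044255] → run F
t=20: vr[D=7062528/2044255 G=7733248/2044255 H=7733248/2044255] → run D
t=21: vr[D=10258432/2044255 G=7733248/2044255 H=7733248/2044255] → run G
t=22: vr[D=10258432/2044255 G=10929152/2044255 H=7733248/2044255] → run H
t=23: vr[D=10258432/2044255 G=10929152/2044255 H=10929152/2044255] → run D
t=24: vr[D=13454336/2044255 G=10929152/2044255 H=10929152/2044255] → run G
t=25: vr[D=13454336/2044255 G=14125056/2044255 H=10929152/2044255] → run H
t=26: vr[D=13454336/2044255 G=14125056/2044255 H=14125056/2044255] → run D
t=27: vr[G=14125056/2044255 H=14125056/2044255] → run G
t=28: vr[G=3464192/408851 H=14125056/2044255] → run H
t=29: vr[G=3464192/408851 H=3464192/408851] → run G
t=30: vr[G=20516864/2044255 H=3464192/408851] → run H
t=31: vr[G=20516864/2044255] → run G
t=32: (idle)
t=33: (idle)
t=34: (idle)
t=35: (idle)
t=36: (idle)

context switches = 29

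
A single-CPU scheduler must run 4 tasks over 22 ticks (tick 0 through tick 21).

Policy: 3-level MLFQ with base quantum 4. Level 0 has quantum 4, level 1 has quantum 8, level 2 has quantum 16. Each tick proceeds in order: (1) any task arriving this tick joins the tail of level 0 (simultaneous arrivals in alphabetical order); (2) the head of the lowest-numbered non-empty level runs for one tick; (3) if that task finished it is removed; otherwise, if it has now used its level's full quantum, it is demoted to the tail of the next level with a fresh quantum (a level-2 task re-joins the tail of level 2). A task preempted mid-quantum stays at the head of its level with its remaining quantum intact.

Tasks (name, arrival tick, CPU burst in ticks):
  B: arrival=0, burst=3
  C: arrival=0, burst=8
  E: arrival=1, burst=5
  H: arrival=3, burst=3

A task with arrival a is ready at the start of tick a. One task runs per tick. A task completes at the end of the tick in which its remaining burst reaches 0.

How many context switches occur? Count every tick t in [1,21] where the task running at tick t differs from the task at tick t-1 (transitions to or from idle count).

context switches = 6

t=0: L0/L1/L2 = BC/-/- → run B
t=1: L0/L1/L2 = BCE/-/- → run B
t=2: L0/L1/L2 = BCE/-/- → run B
t=3: L0/L1/L2 = CEH/-/- → run C
t=4: L0/L1/L2 = CEH/-/- → run C
t=5: L0/L1/L2 = CEH/-/- → run C
t=6: L0/L1/L2 = CEH/-/- → run C
t=7: L0/L1/L2 = EH/C/- → run E
t=8: L0/L1/L2 = EH/C/- → run E
t=9: L0/L1/L2 = EH/C/- → run E
t=10: L0/L1/L2 = EH/C/- → run E
t=11: L0/L1/L2 = H/CE/- → run H
t=12: L0/L1/L2 = H/CE/- → run H
t=13: L0/L1/L2 = H/CE/- → run H
t=14: L0/L1/L2 = -/CE/- → run C
t=15: L0/L1/L2 = -/CE/- → run C
t=16: L0/L1/L2 = -/CE/- → run C
t=17: L0/L1/L2 = -/CE/- → run C
t=18: L0/L1/L2 = -/E/- → run E
t=19: (idle)
t=20: (idle)
t=21: (idle)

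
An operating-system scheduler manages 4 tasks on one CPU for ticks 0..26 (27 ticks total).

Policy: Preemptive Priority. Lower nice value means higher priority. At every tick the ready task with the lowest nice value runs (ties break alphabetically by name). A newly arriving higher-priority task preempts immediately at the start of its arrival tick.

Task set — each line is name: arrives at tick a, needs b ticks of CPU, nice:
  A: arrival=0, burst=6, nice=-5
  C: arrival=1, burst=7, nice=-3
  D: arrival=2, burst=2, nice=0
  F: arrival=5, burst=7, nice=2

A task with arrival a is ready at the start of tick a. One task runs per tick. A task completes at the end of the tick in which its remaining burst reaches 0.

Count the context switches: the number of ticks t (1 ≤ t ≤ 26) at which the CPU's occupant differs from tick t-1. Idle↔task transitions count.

context switches = 4

t=0: ready={A} → run A
t=1: ready={A,C} → run A
t=2: ready={A,C,D} → run A
t=3: ready={A,C,D} → run A
t=4: ready={A,C,D} → run A
t=5: ready={A,C,D,F} → run A
t=6: ready={C,D,F} → run C
t=7: ready={C,D,F} → run C
t=8: ready={C,D,F} → run C
t=9: ready={C,D,F} → run C
t=10: ready={C,D,F} → run C
t=11: ready={C,D,F} → run C
t=12: ready={C,D,F} → run C
t=13: ready={D,F} → run D
t=14: ready={D,F} → run D
t=15: ready={F} → run F
t=16: ready={F} → run F
t=17: ready={F} → run F
t=18: ready={F} → run F
t=19: ready={F} → run F
t=20: ready={F} → run F
t=21: ready={F} → run F
t=22: (idle)
t=23: (idle)
t=24: (idle)
t=25: (idle)
t=26: (idle)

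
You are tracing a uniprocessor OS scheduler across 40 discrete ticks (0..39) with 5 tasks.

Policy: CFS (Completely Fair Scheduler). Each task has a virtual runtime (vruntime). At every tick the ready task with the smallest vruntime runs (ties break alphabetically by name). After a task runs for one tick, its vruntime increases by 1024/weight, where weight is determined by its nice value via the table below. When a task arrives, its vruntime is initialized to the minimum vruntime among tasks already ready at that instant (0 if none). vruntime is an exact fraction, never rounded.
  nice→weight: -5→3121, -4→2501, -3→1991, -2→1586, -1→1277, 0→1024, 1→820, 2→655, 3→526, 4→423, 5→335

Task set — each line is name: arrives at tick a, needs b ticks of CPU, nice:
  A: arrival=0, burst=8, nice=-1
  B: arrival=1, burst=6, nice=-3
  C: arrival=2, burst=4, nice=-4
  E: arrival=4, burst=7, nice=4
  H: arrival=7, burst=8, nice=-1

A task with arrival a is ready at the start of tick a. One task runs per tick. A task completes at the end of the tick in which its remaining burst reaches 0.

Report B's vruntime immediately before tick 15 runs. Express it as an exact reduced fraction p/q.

t=0: vr[A=0] → run A
t=1: vr[A=1024/1277 B=1024/1277] → run A
t=2: vr[A=2048/1277 B=1024/1277 C=1024/1277] → run B
t=3: vr[A=2048/1277 B=3346432/2542507 C=1024/1277] → run C
t=4: vr[A=2048/1277 B=3346432/2542507 C=3868672/3193777 E=3868672/3193777] → run C
t=5: vr[A=2048/1277 B=3346432/2542507 C=5176320/3193777 E=3868672/3193777] → run E
t=6: vr[A=2048/1277 B=3346432/2542507 C=5176320/3193777 E=4906875904/1350967671] → run B
t=7: vr[A=2048/1277 B=4654080/2542507 C=5176320/3193777 E=4906875904/1350967671 H=2048/1277] → run A
t=8: vr[A=3072/1277 B=4654080/2542507 C=5176320/3193777 E=4906875904/1350967671 H=2048/1277] → run H
t=9: vr[A=3072/1277 B=4654080/2542507 C=5176320/3193777 E=4906875904/1350967671 H=3072/1277] → run C
t=10: vr[A=3072/1277 B=4654080/2542507 C=6483968/3193777 E=4906875904/1350967671 H=3072/1277] → run B
t=11: vr[A=3072/1277 B=5961728/2542507 C=6483968/3193777 E=4906875904/1350967671 H=3072/1277] → run C
t=12: vr[A=3072/1277 B=5961728/2542507 E=4906875904/1350967671 H=3072/1277] → run B
t=13: vr[A=3072/1277 B=7269376/2542507 E=4906875904/1350967671 H=3072/1277] → run A
t=14: vr[A=4096/1277 B=7269376/2542507 E=4906875904/1350967671 H=3072/1277] → run H
t=15: vr[A=4096/1277 B=7269376/2542507 E=4906875904/1350967671 H=4096/1277] → run B
t=16: vr[A=4096/1277 B=8577024/2542507 E=4906875904/1350967671 H=4096/1277] → run A
t=17: vr[A=5120/1277 B=8577024/2542507 E=4906875904/1350967671 H=4096/1277] → run H
t=18: vr[A=5120/1277 B=8577024/2542507 E=4906875904/1350967671 H=5120/1277] → run B
t=19: vr[A=5120/1277 E=4906875904/1350967671 H=5120/1277] → run E
t=20: vr[A=5120/1277 E=8177303552/1350967671 H=5120/1277] → run A
t=21: vr[A=6144/1277 E=8177303552/1350967671 H=5120/1277] → run H
t=22: vr[A=6144/1277 E=8177303552/1350967671 H=6144/1277] → run A
t=23: vr[A=7168/1277 E=8177303552/1350967671 H=6144/1277] → run H
t=24: vr[A=7168/1277 E=8177303552/1350967671 H=7168/1277] → run A
t=25: vr[E=8177303552/1350967671 H=7168/1277] → run H
t=26: vr[E=8177303552/1350967671 H=8192/1277] → run E
t=27: vr[E=3815910400/450322557 H=8192/1277] → run H
t=28: vr[E=3815910400/450322557 H=9216/1277] → run H
t=29: vr[E=3815910400/450322557] → run E
t=30: vr[E=14718158848/1350967671] → run E
t=31: vr[E=17988586496/1350967671] → run E
t=32: vr[E=7086338048/450322557] → run E
t=33: (idle)
t=34: (idle)
t=35: (idle)
t=36: (idle)
t=37: (idle)
t=38: (idle)
t=39: (idle)

vruntime(B, start of tick 15) = 7269376/2542507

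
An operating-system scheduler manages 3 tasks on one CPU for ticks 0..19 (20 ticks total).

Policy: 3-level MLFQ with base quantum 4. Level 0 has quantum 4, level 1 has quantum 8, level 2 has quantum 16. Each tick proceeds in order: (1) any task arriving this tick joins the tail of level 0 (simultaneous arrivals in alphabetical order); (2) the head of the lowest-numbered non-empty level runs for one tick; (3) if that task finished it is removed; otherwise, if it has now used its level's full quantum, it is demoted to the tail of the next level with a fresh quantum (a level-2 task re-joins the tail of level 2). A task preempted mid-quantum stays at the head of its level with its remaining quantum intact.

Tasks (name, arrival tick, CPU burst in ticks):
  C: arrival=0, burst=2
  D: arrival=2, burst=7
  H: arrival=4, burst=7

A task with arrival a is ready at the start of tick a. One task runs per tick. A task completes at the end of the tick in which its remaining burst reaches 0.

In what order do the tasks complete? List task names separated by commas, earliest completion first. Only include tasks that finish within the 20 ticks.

t=0: L0/L1/L2 = C/-/- → run C
t=1: L0/L1/L2 = C/-/- → run C
t=2: L0/L1/L2 = D/-/- → run D
t=3: L0/L1/L2 = D/-/- → run D
t=4: L0/L1/L2 = DH/-/- → run D
t=5: L0/L1/L2 = DH/-/- → run D
t=6: L0/L1/L2 = H/D/- → run H
t=7: L0/L1/L2 = H/D/- → run H
t=8: L0/L1/L2 = H/D/- → run H
t=9: L0/L1/L2 = H/D/- → run H
t=10: L0/L1/L2 = -/DH/- → run D
t=11: L0/L1/L2 = -/DH/- → run D
t=12: L0/L1/L2 = -/DH/- → run D
t=13: L0/L1/L2 = -/H/- → run H
t=14: L0/L1/L2 = -/H/- → run H
t=15: L0/L1/L2 = -/H/- → run H
t=16: (idle)
t=17: (idle)
t=18: (idle)
t=19: (idle)

completion order = C, D, H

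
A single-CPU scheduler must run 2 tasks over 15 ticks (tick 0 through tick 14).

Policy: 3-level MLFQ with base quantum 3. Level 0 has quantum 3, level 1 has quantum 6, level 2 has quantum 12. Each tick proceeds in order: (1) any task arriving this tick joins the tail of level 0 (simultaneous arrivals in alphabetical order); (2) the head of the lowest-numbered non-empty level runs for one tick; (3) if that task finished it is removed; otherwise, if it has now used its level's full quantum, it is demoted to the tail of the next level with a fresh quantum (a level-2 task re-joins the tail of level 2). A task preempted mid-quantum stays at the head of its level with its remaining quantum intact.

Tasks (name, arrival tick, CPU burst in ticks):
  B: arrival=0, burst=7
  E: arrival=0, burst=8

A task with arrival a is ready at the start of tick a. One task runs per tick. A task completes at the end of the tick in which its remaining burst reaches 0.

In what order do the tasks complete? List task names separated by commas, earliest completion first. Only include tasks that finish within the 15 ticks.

completion order = B, E

t=0: L0/L1/L2 = BE/-/- → run B
t=1: L0/L1/L2 = BE/-/- → run B
t=2: L0/L1/L2 = BE/-/- → run B
t=3: L0/L1/L2 = E/B/- → run E
t=4: L0/L1/L2 = E/B/- → run E
t=5: L0/L1/L2 = E/B/- → run E
t=6: L0/L1/L2 = -/BE/- → run B
t=7: L0/L1/L2 = -/BE/- → run B
t=8: L0/L1/L2 = -/BE/- → run B
t=9: L0/L1/L2 = -/BE/- → run B
t=10: L0/L1/L2 = -/E/- → run E
t=11: L0/L1/L2 = -/E/- → run E
t=12: L0/L1/L2 = -/E/- → run E
t=13: L0/L1/L2 = -/E/- → run E
t=14: L0/L1/L2 = -/E/- → run E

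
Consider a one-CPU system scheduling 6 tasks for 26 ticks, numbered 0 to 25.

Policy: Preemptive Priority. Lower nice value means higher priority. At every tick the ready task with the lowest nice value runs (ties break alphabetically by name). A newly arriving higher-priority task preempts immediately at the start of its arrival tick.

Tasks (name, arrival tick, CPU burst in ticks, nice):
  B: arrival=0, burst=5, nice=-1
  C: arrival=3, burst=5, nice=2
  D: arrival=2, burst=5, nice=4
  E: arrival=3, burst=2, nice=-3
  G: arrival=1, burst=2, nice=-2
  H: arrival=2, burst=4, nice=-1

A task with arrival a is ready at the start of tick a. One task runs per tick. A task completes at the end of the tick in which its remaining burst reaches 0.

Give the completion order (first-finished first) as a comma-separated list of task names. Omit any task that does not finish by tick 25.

completion order = G, E, B, H, C, D

t=0: ready={B} → run B
t=1: ready={B,G} → run G
t=2: ready={B,D,G,H} → run G
t=3: ready={B,C,D,E,H} → run E
t=4: ready={B,C,D,E,H} → run E
t=5: ready={B,C,D,H} → run B
t=6: ready={B,C,D,H} → run B
t=7: ready={B,C,D,H} → run B
t=8: ready={B,C,D,H} → run B
t=9: ready={C,D,H} → run H
t=10: ready={C,D,H} → run H
t=11: ready={C,D,H} → run H
t=12: ready={C,D,H} → run H
t=13: ready={C,D} → run C
t=14: ready={C,D} → run C
t=15: ready={C,D} → run C
t=16: ready={C,D} → run C
t=17: ready={C,D} → run C
t=18: ready={D} → run D
t=19: ready={D} → run D
t=20: ready={D} → run D
t=21: ready={D} → run D
t=22: ready={D} → run D
t=23: (idle)
t=24: (idle)
t=25: (idle)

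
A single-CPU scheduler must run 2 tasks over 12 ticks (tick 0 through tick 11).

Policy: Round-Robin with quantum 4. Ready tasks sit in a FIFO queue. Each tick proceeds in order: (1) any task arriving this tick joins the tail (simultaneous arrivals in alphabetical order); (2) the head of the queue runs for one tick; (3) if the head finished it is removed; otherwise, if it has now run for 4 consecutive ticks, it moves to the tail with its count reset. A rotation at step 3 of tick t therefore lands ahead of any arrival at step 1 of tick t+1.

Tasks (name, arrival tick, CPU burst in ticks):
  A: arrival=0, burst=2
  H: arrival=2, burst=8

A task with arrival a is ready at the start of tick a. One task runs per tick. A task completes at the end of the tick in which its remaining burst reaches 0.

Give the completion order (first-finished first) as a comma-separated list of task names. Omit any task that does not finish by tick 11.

t=0: queue=[A] q_used=0 → run A
t=1: queue=[A] q_used=1 → run A
t=2: queue=[H] q_used=0 → run H
t=3: queue=[H] q_used=1 → run H
t=4: queue=[H] q_used=2 → run H
t=5: queue=[H] q_used=3 → run H
t=6: queue=[H] q_used=0 → run H
t=7: queue=[H] q_used=1 → run H
t=8: queue=[H] q_used=2 → run H
t=9: queue=[H] q_used=3 → run H
t=10: (idle)
t=11: (idle)

completion order = A, H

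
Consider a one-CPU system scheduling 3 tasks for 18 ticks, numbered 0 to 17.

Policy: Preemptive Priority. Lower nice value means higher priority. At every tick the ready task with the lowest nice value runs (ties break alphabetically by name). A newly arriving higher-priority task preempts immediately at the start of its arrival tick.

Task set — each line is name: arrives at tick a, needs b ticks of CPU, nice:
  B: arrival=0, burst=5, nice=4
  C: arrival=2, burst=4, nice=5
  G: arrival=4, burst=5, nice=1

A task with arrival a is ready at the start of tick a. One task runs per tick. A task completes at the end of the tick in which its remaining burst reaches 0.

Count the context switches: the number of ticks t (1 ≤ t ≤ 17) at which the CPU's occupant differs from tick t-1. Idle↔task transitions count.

t=0: ready={B} → run B
t=1: ready={B} → run B
t=2: ready={B,C} → run B
t=3: ready={B,C} → run B
t=4: ready={B,C,G} → run G
t=5: ready={B,C,G} → run G
t=6: ready={B,C,G} → run G
t=7: ready={B,C,G} → run G
t=8: ready={B,C,G} → run G
t=9: ready={B,C} → run B
t=10: ready={C} → run C
t=11: ready={C} → run C
t=12: ready={C} → run C
t=13: ready={C} → run C
t=14: (idle)
t=15: (idle)
t=16: (idle)
t=17: (idle)

context switches = 4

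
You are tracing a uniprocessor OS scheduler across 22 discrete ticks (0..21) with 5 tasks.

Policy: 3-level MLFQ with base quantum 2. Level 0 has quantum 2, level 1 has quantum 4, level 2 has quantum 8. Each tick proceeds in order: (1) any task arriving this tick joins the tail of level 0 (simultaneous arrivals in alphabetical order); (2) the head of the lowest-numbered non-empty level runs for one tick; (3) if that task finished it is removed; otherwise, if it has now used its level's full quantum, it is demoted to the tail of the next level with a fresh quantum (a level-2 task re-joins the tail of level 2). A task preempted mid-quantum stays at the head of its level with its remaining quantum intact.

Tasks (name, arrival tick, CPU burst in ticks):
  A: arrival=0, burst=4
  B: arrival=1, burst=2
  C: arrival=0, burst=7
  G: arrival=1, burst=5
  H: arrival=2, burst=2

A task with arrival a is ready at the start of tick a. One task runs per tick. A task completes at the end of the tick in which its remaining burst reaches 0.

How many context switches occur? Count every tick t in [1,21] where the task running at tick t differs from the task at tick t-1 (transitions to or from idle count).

context switches = 9

t=0: L0/L1/L2 = AC/-/- → run A
t=1: L0/L1/L2 = ACBG/-/- → run A
t=2: L0/L1/L2 = CBGH/A/- → run C
t=3: L0/L1/L2 = CBGH/A/- → run C
t=4: L0/L1/L2 = BGH/AC/- → run B
t=5: L0/L1/L2 = BGH/AC/- → run B
t=6: L0/L1/L2 = GH/AC/- → run G
t=7: L0/L1/L2 = GH/AC/- → run G
t=8: L0/L1/L2 = H/ACG/- → run H
t=9: L0/L1/L2 = H/ACG/- → run H
t=10: L0/L1/L2 = -/ACG/- → run A
t=11: L0/L1/L2 = -/ACG/- → run A
t=12: L0/L1/L2 = -/CG/- → run C
t=13: L0/L1/L2 = -/CG/- → run C
t=14: L0/L1/L2 = -/CG/- → run C
t=15: L0/L1/L2 = -/CG/- → run C
t=16: L0/L1/L2 = -/G/C → run G
t=17: L0/L1/L2 = -/G/C → run G
t=18: L0/L1/L2 = -/G/C → run G
t=19: L0/L1/L2 = -/-/C → run C
t=20: (idle)
t=21: (idle)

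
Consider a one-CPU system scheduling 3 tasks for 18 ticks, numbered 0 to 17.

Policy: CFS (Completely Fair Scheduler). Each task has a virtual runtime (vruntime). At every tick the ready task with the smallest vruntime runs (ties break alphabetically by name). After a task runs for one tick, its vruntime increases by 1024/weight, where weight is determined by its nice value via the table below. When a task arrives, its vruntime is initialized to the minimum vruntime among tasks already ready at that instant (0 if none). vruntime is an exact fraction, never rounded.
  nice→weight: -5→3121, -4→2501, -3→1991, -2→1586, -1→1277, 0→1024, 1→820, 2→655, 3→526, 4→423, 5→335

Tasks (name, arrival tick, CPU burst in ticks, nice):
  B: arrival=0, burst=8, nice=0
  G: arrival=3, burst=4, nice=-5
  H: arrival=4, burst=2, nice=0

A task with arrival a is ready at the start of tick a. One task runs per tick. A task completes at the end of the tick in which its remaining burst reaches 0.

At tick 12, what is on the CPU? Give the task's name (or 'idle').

t=0: vr[B=0] → run B
t=1: vr[B=1] → run B
t=2: vr[B=2] → run B
t=3: vr[B=3 G=3] → run B
t=4: vr[B=4 G=3 H=3] → run G
t=5: vr[B=4 G=10387/3121 H=3] → run H
t=6: vr[B=4 G=10387/3121 H=4] → run G
t=7: vr[B=4 G=11411/3121 H=4] → run G
t=8: vr[B=4 G=12435/3121 H=4] → run G
t=9: vr[B=4 H=4] → run B
t=10: vr[B=5 H=4] → run H
t=11: vr[B=5] → run B
t=12: vr[B=6] → run B
t=13: vr[B=7] → run B
t=14: (idle)
t=15: (idle)
t=16: (idle)
t=17: (idle)

running at tick 12 = B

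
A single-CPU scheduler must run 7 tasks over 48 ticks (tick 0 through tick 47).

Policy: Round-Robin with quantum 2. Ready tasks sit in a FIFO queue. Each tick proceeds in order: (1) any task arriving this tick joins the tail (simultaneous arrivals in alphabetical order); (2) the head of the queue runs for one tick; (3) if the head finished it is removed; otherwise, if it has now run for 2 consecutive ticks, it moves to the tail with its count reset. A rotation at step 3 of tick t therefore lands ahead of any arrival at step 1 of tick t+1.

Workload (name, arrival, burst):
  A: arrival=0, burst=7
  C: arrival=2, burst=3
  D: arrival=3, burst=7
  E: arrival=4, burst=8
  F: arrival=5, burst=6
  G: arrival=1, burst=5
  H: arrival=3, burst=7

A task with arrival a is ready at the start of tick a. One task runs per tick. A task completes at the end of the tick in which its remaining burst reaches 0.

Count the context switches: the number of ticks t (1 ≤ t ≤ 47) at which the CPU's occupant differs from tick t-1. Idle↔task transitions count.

t=0: queue=[A] q_used=0 → run A
t=1: queue=[A,G] q_used=1 → run A
t=2: queue=[G,A,C] q_used=0 → run G
t=3: queue=[G,A,C,D,H] q_used=1 → run G
t=4: queue=[A,C,D,H,G,E] q_used=0 → run A
t=5: queue=[A,C,D,H,G,E,F] q_used=1 → run A
t=6: queue=[C,D,H,G,E,F,A] q_used=0 → run C
t=7: queue=[C,D,H,G,E,F,A] q_used=1 → run C
t=8: queue=[D,H,G,E,F,A,C] q_used=0 → run D
t=9: queue=[D,H,G,E,F,A,C] q_used=1 → run D
t=10: queue=[H,G,E,F,A,C,D] q_used=0 → run H
t=11: queue=[H,G,E,F,A,C,D] q_used=1 → run H
t=12: queue=[G,E,F,A,C,D,H] q_used=0 → run G
t=13: queue=[G,E,F,A,C,D,H] q_used=1 → run G
t=14: queue=[E,F,A,C,D,H,G] q_used=0 → run E
t=15: queue=[E,F,A,C,D,H,G] q_used=1 → run E
t=16: queue=[F,A,C,D,H,G,E] q_used=0 → run F
t=17: queue=[F,A,C,D,H,G,E] q_used=1 → run F
t=18: queue=[A,C,D,H,G,E,F] q_used=0 → run A
t=19: queue=[A,C,D,H,G,E,F] q_used=1 → run A
t=20: queue=[C,D,H,G,E,F,A] q_used=0 → run C
t=21: queue=[D,H,G,E,F,A] q_used=0 → run D
t=22: queue=[D,H,G,E,F,A] q_used=1 → run D
t=23: queue=[H,G,E,F,A,D] q_used=0 → run H
t=24: queue=[H,G,E,F,A,D] q_used=1 → run H
t=25: queue=[G,E,F,A,D,H] q_used=0 → run G
t=26: queue=[E,F,A,D,H] q_used=0 → run E
t=27: queue=[E,F,A,D,H] q_used=1 → run E
t=28: queue=[F,A,D,H,E] q_used=0 → run F
t=29: queue=[F,A,D,H,E] q_used=1 → run F
t=30: queue=[A,D,H,E,F] q_used=0 → run A
t=31: queue=[D,H,E,F] q_used=0 → run D
t=32: queue=[D,H,E,F] q_used=1 → run D
t=33: queue=[H,E,F,D] q_used=0 → run H
t=34: queue=[H,E,F,D] q_used=1 → run H
t=35: queue=[E,F,D,H] q_used=0 → run E
t=36: queue=[E,F,D,H] q_used=1 → run E
t=37: queue=[F,D,H,E] q_used=0 → run F
t=38: queue=[F,D,H,E] q_used=1 → run F
t=39: queue=[D,H,E] q_used=0 → run D
t=40: queue=[H,E] q_used=0 → run H
t=41: queue=[E] q_used=0 → run E
t=42: queue=[E] q_used=1 → run E
t=43: (idle)
t=44: (idle)
t=45: (idle)
t=46: (idle)
t=47: (idle)

context switches = 24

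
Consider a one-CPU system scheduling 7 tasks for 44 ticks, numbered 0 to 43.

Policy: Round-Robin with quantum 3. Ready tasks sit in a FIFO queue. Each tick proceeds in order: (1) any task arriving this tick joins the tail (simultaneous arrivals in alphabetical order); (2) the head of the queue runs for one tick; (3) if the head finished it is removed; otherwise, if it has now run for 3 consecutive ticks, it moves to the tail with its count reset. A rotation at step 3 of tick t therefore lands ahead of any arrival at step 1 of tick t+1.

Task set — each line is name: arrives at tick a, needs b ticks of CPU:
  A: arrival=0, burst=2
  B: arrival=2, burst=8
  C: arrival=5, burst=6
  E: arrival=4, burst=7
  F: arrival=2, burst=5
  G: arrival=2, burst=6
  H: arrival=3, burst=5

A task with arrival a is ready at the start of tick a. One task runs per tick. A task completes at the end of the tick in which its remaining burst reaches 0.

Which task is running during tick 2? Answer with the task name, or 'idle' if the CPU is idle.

t=0: queue=[A] q_used=0 → run A
t=1: queue=[A] q_used=1 → run A
t=2: queue=[B,F,G] q_used=0 → run B
t=3: queue=[B,F,G,H] q_used=1 → run B
t=4: queue=[B,F,G,H,E] q_used=2 → run B
t=5: queue=[F,G,H,E,B,C] q_used=0 → run F
t=6: queue=[F,G,H,E,B,C] q_used=1 → run F
t=7: queue=[F,G,H,E,B,C] q_used=2 → run F
t=8: queue=[G,H,E,B,C,F] q_used=0 → run G
t=9: queue=[G,H,E,B,C,F] q_used=1 → run G
t=10: queue=[G,H,E,B,C,F] q_used=2 → run G
t=11: queue=[H,E,B,C,F,G] q_used=0 → run H
t=12: queue=[H,E,B,C,F,G] q_used=1 → run H
t=13: queue=[H,E,B,C,F,G] q_used=2 → run H
t=14: queue=[E,B,C,F,G,H] q_used=0 → run E
t=15: queue=[E,B,C,F,G,H] q_used=1 → run E
t=16: queue=[E,B,C,F,G,H] q_used=2 → run E
t=17: queue=[B,C,F,G,H,E] q_used=0 → run B
t=18: queue=[B,C,F,G,H,E] q_used=1 → run B
t=19: queue=[B,C,F,G,H,E] q_used=2 → run B
t=20: queue=[C,F,G,H,E,B] q_used=0 → run C
t=21: queue=[C,F,G,H,E,B] q_used=1 → run C
t=22: queue=[C,F,G,H,E,B] q_used=2 → run C
t=23: queue=[F,G,H,E,B,C] q_used=0 → run F
t=24: queue=[F,G,H,E,B,C] q_used=1 → run F
t=25: queue=[G,H,E,B,C] q_used=0 → run G
t=26: queue=[G,H,E,B,C] q_used=1 → run G
t=27: queue=[G,H,E,B,C] q_used=2 → run G
t=28: queue=[H,E,B,C] q_used=0 → run H
t=29: queue=[H,E,B,C] q_used=1 → run H
t=30: queue=[E,B,C] q_used=0 → run E
t=31: queue=[E,B,C] q_used=1 → run E
t=32: queue=[E,B,C] q_used=2 → run E
t=33: queue=[B,C,E] q_used=0 → run B
t=34: queue=[B,C,E] q_used=1 → run B
t=35: queue=[C,E] q_used=0 → run C
t=36: queue=[C,E] q_used=1 → run C
t=37: queue=[C,E] q_used=2 → run C
t=38: queue=[E] q_used=0 → run E
t=39: (idle)
t=40: (idle)
t=41: (idle)
t=42: (idle)
t=43: (idle)

running at tick 2 = B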